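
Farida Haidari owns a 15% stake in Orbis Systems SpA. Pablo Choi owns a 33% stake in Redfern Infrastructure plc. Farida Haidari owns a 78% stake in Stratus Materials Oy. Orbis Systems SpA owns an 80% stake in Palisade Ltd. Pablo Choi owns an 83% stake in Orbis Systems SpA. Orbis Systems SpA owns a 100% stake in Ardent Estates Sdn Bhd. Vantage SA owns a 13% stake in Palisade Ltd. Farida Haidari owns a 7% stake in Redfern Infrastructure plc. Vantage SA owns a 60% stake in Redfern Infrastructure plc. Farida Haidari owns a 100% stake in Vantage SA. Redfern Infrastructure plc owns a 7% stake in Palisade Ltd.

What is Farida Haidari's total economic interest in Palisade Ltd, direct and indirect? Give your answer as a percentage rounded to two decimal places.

29.69%

Farida reaches Palisade along 4 paths.
Via Orbis: 15% × 80% = 12%.
Via Vantage: 100% × 13% = 13%.
Via Vantage → Redfern: 100% × 60% × 7% = 4.2%.
Via Redfern: 7% × 7% = 0.49%.
Total: 12% + 13% + 4.2% + 0.49% = 29.69%.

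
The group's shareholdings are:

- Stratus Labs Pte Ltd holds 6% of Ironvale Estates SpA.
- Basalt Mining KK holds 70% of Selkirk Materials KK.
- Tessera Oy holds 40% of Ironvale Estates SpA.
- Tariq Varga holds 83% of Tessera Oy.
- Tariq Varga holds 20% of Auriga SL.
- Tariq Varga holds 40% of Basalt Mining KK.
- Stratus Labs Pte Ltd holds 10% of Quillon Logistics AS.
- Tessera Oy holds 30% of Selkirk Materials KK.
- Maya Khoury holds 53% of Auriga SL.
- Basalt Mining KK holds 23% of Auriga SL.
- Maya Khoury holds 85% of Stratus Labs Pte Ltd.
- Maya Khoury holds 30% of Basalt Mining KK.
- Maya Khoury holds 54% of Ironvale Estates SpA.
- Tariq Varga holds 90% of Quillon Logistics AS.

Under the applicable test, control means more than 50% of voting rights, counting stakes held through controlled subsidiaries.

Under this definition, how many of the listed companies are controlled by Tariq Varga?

Tariq holds 83% of Tessera, so Tariq controls Tessera.
Tariq holds 90% of Quillon, so Tariq controls Quillon.
No other company's threshold is met.
Tariq controls 2 companies.

2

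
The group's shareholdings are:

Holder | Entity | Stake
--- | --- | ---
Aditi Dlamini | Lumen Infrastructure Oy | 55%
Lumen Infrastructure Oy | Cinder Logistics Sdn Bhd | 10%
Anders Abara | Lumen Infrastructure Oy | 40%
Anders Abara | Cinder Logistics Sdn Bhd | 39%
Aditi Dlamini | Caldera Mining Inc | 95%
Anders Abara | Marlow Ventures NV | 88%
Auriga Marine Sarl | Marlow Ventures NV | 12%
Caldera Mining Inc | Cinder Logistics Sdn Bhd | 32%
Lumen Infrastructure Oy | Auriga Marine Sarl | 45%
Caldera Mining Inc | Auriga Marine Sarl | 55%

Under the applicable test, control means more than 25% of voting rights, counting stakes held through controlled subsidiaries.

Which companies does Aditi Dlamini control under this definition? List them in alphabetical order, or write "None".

Auriga Marine Sarl, Caldera Mining Inc, Cinder Logistics Sdn Bhd, Lumen Infrastructure Oy

Aditi holds 55% of Lumen, so Aditi controls Lumen.
Aditi holds 95% of Caldera, so Aditi controls Caldera.
Lumen and Caldera together hold 45% + 55% = 100% of Auriga, so Aditi controls Auriga.
Lumen and Caldera together hold 10% + 32% = 42% of Cinder, so Aditi controls Cinder.
No other company's threshold is met.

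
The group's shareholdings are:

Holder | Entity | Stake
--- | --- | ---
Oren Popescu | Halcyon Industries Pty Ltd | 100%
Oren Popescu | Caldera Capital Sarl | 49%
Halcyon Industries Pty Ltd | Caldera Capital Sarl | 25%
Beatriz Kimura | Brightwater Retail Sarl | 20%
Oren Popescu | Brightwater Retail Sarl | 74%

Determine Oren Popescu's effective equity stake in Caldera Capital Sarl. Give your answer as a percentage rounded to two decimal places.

Oren reaches Caldera along 2 paths.
Via Halcyon: 100% × 25% = 25%.
Direct stake: 49% = 49%.
Total: 25% + 49% = 74%.
Rounded: 74.00%.

74.00%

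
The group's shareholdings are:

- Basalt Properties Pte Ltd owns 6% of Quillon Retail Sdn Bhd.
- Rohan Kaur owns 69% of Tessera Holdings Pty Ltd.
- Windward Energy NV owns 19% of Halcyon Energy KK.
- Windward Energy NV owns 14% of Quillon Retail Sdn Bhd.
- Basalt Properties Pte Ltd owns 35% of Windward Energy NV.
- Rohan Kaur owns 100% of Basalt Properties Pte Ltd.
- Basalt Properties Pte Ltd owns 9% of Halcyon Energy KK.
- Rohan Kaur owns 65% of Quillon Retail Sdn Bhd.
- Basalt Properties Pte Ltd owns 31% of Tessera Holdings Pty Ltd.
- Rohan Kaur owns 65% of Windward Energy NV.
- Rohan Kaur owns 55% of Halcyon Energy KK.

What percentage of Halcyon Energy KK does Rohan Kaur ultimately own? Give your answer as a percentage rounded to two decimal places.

83.00%

Rohan reaches Halcyon along 4 paths.
Direct stake: 55% = 55%.
Via Basalt → Windward: 100% × 35% × 19% = 6.65%.
Via Windward: 65% × 19% = 12.35%.
Via Basalt: 100% × 9% = 9%.
Total: 55% + 6.65% + 12.35% + 9% = 83%.
Rounded: 83.00%.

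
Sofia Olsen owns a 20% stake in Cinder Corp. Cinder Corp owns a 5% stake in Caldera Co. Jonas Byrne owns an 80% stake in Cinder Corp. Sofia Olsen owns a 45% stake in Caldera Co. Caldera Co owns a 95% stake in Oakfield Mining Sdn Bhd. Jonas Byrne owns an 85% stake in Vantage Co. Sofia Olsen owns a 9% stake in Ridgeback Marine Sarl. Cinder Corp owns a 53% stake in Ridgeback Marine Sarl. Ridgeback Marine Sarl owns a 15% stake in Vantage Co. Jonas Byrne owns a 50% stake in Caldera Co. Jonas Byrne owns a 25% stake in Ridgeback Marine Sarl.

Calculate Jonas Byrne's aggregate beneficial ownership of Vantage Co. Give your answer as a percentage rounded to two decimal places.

95.11%

Jonas reaches Vantage along 3 paths.
Via Cinder → Ridgeback: 80% × 53% × 15% = 6.36%.
Via Ridgeback: 25% × 15% = 3.75%.
Direct stake: 85% = 85%.
Total: 6.36% + 3.75% + 85% = 95.11%.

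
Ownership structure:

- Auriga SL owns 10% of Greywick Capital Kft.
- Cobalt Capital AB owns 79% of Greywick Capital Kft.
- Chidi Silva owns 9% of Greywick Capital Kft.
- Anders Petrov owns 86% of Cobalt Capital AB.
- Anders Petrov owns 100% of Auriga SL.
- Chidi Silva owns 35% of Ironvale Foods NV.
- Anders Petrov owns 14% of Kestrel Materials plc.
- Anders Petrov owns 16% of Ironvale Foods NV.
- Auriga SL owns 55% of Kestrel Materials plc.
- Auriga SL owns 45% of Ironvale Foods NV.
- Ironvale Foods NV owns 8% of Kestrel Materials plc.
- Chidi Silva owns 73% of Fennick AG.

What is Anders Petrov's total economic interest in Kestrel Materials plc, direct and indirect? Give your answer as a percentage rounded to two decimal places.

Anders reaches Kestrel along 4 paths.
Via Auriga → Ironvale: 100% × 45% × 8% = 3.6%.
Via Ironvale: 16% × 8% = 1.28%.
Direct stake: 14% = 14%.
Via Auriga: 100% × 55% = 55%.
Total: 3.6% + 1.28% + 14% + 55% = 73.88%.

73.88%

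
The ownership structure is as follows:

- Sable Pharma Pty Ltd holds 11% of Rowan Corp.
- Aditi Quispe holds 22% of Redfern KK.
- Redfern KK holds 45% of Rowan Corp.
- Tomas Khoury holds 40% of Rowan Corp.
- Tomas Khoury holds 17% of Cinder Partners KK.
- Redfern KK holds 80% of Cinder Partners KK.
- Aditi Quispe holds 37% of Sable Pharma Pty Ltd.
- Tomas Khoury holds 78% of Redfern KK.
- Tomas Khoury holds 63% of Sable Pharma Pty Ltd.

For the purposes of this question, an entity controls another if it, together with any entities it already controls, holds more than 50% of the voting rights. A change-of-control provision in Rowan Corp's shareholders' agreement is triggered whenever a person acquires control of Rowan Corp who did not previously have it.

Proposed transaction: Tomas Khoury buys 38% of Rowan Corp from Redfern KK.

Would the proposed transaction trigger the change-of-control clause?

No

The purchase adds only to Tomas's holdings (Redfern's stake shrinks), so Tomas is the only person who could newly come to control Rowan.
Tomas holds 63% of Sable, so Tomas controls Sable.
Tomas holds 78% of Redfern, so Tomas controls Redfern.
Tomas and Redfern and Sable together hold 40% + 45% + 11% = 96% of Rowan, so Tomas controls Rowan.
So Tomas already controls Rowan before the transaction.
After the purchase, Tomas's direct stake in Rowan rises to 40% + 38% = 78%, and Redfern's stake falls to 7%.
Tomas controlled Rowan already, so this is not a new person acquiring control; every other person's position is unchanged or reduced.
No new person acquires control, so the clause is not triggered.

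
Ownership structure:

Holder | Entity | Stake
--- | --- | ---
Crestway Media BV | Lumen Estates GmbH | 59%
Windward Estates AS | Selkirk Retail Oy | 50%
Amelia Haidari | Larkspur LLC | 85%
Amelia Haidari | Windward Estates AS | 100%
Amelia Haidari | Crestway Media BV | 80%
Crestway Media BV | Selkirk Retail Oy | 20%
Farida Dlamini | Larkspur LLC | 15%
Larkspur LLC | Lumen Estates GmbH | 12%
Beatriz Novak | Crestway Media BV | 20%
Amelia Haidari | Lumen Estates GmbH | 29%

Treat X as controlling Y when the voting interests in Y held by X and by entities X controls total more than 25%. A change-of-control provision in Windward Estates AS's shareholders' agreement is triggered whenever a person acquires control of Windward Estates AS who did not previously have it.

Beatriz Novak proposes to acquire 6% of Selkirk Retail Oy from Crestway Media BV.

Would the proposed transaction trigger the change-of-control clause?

No

The purchase adds only to Beatriz's holdings (Crestway's stake shrinks), so Beatriz is the only person who could newly come to control Windward.
Beatriz's largest direct stake is 20% in Crestway, which does not meet the threshold, so Beatriz controls no company.
Neither Beatriz nor any entity Beatriz controls holds any voting interest in Windward.
So before the transaction, Beatriz does not control Windward.
After the purchase, Beatriz holds 6% of Selkirk directly, and Crestway's stake falls to 14%.
Beatriz's side now holds 6% of Selkirk, not > 25%, so Beatriz still does not control Selkirk.
After the transaction, neither Beatriz nor any entity Beatriz controls holds a voting interest in Windward, so Beatriz still does not control it.
No new person acquires control, so the clause is not triggered.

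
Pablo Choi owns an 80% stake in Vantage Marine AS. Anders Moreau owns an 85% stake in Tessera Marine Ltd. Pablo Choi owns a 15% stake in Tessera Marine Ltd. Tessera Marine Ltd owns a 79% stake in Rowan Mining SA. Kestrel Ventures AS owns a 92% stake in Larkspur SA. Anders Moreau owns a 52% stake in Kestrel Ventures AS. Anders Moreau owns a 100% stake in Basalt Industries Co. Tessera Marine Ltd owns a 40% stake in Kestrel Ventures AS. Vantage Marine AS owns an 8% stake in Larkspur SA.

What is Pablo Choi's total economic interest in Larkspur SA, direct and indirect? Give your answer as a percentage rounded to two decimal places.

11.92%

Pablo reaches Larkspur along 2 paths.
Via Tessera → Kestrel: 15% × 40% × 92% = 5.52%.
Via Vantage: 80% × 8% = 6.4%.
Total: 5.52% + 6.4% = 11.92%.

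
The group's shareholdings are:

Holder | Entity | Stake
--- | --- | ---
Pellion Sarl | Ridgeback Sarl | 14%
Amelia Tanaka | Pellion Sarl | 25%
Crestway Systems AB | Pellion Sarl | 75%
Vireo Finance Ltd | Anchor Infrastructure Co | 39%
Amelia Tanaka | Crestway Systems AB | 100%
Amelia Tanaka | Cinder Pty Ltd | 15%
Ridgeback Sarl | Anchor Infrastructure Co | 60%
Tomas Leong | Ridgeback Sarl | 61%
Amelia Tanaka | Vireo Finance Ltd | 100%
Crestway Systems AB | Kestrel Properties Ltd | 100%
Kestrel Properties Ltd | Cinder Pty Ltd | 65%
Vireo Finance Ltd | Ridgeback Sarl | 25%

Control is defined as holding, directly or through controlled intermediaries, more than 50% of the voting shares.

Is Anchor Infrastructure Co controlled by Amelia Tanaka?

Amelia holds 100% of Crestway, so Amelia controls Crestway.
Amelia holds 100% of Vireo, so Amelia controls Vireo.
Crestway and Amelia together hold 75% + 25% = 100% of Pellion, so Amelia controls Pellion.
Crestway holds 100% of Kestrel, so Amelia controls Kestrel.
Amelia and Kestrel together hold 15% + 65% = 80% of Cinder, so Amelia controls Cinder.
In Anchor, Amelia's side holds only 39%, not > 50%.
So Amelia does not control Anchor.

No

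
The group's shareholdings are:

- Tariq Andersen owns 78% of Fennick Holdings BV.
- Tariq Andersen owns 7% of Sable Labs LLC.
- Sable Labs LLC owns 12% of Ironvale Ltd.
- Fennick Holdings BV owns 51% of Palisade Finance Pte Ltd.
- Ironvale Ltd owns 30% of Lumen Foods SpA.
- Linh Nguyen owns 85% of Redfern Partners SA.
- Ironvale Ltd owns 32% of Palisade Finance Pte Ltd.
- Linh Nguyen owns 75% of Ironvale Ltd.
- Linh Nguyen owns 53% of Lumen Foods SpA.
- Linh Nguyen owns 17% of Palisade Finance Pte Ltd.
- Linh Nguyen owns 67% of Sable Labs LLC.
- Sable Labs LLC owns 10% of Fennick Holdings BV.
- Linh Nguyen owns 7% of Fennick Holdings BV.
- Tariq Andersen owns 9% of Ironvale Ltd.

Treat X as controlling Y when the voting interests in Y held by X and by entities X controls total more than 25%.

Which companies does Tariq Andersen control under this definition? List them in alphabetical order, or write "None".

Fennick Holdings BV, Palisade Finance Pte Ltd

Tariq holds 78% of Fennick, so Tariq controls Fennick.
Fennick holds 51% of Palisade, so Tariq controls Palisade.
No other company's threshold is met.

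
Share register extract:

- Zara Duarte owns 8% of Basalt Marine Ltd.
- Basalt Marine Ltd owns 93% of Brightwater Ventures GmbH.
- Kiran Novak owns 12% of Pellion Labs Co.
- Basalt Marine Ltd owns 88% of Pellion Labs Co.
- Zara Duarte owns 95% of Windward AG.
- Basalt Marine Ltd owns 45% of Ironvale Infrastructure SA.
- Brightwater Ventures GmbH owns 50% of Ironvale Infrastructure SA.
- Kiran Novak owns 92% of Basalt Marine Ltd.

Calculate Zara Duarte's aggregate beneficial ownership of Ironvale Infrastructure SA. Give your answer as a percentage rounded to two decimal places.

Zara reaches Ironvale along 2 paths.
Via Basalt: 8% × 45% = 3.6%.
Via Basalt → Brightwater: 8% × 93% × 50% = 3.72%.
Total: 3.6% + 3.72% = 7.32%.

7.32%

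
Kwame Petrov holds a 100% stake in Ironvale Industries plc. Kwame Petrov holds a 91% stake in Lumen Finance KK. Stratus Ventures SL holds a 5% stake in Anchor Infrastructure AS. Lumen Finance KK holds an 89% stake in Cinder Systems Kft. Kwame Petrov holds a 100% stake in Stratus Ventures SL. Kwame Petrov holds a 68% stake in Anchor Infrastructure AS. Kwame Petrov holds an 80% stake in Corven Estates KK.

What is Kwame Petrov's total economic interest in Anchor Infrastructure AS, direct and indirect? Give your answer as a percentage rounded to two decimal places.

Kwame reaches Anchor along 2 paths.
Via Stratus: 100% × 5% = 5%.
Direct stake: 68% = 68%.
Total: 5% + 68% = 73%.
Rounded: 73.00%.

73.00%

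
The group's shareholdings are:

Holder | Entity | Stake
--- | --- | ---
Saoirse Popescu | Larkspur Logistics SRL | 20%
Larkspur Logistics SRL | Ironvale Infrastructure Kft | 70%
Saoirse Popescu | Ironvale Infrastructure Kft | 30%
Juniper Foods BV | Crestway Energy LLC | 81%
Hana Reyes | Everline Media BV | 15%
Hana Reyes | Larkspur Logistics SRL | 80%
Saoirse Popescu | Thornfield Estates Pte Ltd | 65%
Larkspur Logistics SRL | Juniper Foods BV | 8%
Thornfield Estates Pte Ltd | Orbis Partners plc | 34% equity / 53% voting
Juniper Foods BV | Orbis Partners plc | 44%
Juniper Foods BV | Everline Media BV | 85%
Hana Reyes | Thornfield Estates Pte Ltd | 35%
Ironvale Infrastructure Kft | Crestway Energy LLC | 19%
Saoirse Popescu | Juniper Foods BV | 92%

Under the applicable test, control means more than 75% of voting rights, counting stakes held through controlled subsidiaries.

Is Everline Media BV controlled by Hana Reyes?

Hana holds 80% of Larkspur, so Hana controls Larkspur.
In Everline, Hana's side holds only 15%, not > 75%.
So Hana does not control Everline.

No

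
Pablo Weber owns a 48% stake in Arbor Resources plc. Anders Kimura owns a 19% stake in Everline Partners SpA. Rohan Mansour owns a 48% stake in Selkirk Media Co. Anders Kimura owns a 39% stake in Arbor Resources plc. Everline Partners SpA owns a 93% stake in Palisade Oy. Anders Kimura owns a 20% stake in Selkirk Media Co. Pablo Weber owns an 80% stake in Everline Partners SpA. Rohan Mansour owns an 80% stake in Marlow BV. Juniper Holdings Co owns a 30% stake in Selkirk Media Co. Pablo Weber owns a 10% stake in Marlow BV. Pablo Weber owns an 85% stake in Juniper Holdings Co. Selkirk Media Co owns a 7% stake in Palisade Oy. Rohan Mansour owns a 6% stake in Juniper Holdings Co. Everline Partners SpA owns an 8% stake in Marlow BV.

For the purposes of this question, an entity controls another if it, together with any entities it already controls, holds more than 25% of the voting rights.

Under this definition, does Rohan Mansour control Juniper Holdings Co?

Rohan holds 48% of Selkirk, so Rohan controls Selkirk.
Rohan holds 80% of Marlow, so Rohan controls Marlow.
In Juniper, Rohan's side holds only 6%, not > 25%.
So Rohan does not control Juniper.

No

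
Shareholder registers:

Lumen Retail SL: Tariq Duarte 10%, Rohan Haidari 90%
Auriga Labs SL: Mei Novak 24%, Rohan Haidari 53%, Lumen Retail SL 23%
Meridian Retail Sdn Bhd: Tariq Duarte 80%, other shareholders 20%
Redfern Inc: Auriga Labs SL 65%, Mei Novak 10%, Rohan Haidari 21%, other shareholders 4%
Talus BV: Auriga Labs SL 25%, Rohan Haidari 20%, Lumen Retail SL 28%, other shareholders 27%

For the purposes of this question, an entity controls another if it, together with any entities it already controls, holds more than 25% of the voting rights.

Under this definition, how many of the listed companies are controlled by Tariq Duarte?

Tariq holds 80% of Meridian, so Tariq controls Meridian.
No other company's threshold is met.
Tariq controls 1 company.

1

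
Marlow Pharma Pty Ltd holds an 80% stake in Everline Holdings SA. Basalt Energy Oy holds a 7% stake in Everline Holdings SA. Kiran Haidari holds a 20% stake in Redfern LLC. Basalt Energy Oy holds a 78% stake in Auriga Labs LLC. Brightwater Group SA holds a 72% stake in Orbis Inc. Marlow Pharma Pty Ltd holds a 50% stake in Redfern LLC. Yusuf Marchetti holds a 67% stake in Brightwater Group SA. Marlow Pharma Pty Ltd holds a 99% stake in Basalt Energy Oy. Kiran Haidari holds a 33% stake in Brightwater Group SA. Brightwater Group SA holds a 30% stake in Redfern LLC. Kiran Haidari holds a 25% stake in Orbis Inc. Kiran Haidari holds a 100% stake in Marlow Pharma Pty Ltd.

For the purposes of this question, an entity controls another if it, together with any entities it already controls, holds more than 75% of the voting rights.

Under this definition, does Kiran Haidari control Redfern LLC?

Kiran holds 100% of Marlow, so Kiran controls Marlow.
Marlow holds 99% of Basalt, so Kiran controls Basalt.
Basalt holds 78% of Auriga, so Kiran controls Auriga.
Basalt and Marlow together hold 7% + 80% = 87% of Everline, so Kiran controls Everline.
In Redfern, Kiran's side holds only 20% + 50% = 70%, not > 75%.
So Kiran does not control Redfern.

No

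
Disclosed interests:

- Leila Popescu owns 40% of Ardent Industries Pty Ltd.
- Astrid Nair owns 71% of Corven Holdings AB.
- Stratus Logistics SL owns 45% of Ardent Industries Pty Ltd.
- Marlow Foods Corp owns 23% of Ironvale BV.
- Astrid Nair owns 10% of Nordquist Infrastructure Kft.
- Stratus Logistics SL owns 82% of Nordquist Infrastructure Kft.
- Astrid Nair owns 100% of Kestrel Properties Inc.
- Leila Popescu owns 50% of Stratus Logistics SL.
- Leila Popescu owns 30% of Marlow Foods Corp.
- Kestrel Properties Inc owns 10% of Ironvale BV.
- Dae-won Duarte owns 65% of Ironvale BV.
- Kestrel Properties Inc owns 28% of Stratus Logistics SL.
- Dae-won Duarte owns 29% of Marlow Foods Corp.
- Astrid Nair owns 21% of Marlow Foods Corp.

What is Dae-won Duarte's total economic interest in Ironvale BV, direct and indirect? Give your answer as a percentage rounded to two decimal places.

Dae-won reaches Ironvale along 2 paths.
Via Marlow: 29% × 23% = 6.67%.
Direct stake: 65% = 65%.
Total: 6.67% + 65% = 71.67%.

71.67%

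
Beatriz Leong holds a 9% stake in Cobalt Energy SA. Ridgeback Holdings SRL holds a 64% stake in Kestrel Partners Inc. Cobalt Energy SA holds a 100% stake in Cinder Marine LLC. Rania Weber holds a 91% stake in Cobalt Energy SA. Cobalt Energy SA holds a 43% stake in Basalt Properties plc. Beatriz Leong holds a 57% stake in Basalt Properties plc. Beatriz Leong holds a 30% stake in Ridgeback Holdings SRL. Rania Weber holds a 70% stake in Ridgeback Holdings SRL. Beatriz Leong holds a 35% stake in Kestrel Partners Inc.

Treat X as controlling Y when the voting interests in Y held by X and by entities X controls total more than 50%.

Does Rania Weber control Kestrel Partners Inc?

Yes

Rania holds 70% of Ridgeback, so Rania controls Ridgeback.
Ridgeback holds 64% of Kestrel, so Rania controls Kestrel.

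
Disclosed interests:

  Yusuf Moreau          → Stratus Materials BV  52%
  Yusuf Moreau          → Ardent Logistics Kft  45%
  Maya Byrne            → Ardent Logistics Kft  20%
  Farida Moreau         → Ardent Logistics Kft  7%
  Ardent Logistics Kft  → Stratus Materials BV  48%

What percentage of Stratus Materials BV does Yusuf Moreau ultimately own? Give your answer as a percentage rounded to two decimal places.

Yusuf reaches Stratus along 2 paths.
Direct stake: 52% = 52%.
Via Ardent: 45% × 48% = 21.6%.
Total: 52% + 21.6% = 73.6%.
Rounded: 73.60%.

73.60%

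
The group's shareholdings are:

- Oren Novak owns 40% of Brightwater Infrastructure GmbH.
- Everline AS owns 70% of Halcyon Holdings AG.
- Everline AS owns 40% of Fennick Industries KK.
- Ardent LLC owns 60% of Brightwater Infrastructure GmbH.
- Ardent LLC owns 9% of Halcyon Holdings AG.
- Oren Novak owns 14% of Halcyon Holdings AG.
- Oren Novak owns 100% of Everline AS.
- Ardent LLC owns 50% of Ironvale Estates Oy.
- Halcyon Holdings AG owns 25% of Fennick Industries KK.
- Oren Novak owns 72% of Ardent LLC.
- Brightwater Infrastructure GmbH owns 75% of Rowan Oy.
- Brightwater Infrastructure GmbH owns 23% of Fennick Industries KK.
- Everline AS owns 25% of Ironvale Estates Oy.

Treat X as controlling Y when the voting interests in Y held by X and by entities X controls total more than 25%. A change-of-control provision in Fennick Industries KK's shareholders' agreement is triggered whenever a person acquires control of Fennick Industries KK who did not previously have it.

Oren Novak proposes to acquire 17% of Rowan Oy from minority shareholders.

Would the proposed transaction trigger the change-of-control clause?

The purchase changes only Oren's holdings, so Oren is the only person who could newly come to control Fennick.
Oren holds 100% of Everline, so Oren controls Everline.
Oren holds 72% of Ardent, so Oren controls Ardent.
Oren and Ardent together hold 40% + 60% = 100% of Brightwater, so Oren controls Brightwater.
Ardent and Everline and Oren together hold 9% + 70% + 14% = 93% of Halcyon, so Oren controls Halcyon.
Brightwater and Halcyon and Everline together hold 23% + 25% + 40% = 88% of Fennick, so Oren controls Fennick.
So Oren already controls Fennick before the transaction.
After the purchase, Oren holds 17% of Rowan directly.
Oren controlled Fennick already, so this is not a new person acquiring control; every other person's position is unchanged or reduced.
No new person acquires control, so the clause is not triggered.

No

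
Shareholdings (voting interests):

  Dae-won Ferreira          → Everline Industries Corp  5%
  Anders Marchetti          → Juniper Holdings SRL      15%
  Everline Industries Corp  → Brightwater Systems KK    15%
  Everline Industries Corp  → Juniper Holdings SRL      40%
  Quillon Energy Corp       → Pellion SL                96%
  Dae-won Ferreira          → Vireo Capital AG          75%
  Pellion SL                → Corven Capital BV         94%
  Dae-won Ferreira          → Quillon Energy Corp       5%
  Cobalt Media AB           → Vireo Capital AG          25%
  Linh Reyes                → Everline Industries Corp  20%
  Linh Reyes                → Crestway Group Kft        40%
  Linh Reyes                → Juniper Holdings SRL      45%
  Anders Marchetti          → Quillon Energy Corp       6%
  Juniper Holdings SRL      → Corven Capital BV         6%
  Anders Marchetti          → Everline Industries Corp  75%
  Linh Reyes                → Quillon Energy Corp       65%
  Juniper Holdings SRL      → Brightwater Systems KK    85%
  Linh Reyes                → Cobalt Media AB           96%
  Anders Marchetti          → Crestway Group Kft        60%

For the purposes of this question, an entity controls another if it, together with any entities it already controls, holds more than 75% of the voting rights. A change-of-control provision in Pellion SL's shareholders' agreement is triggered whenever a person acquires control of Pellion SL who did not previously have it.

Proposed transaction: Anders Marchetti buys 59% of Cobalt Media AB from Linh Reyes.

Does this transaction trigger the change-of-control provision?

The purchase adds only to Anders's holdings (Linh's stake shrinks), so Anders is the only person who could newly come to control Pellion.
Anders's largest direct stake is 75% in Everline, which does not meet the threshold, so Anders controls no company.
Neither Anders nor any entity Anders controls holds any voting interest in Pellion.
So before the transaction, Anders does not control Pellion.
After the purchase, Anders holds 59% of Cobalt directly, and Linh's stake falls to 37%.
Anders's side now holds 59% of Cobalt, not > 75%, so Anders still does not control Cobalt.
After the transaction, neither Anders nor any entity Anders controls holds a voting interest in Pellion, so Anders still does not control it.
No new person acquires control, so the clause is not triggered.

No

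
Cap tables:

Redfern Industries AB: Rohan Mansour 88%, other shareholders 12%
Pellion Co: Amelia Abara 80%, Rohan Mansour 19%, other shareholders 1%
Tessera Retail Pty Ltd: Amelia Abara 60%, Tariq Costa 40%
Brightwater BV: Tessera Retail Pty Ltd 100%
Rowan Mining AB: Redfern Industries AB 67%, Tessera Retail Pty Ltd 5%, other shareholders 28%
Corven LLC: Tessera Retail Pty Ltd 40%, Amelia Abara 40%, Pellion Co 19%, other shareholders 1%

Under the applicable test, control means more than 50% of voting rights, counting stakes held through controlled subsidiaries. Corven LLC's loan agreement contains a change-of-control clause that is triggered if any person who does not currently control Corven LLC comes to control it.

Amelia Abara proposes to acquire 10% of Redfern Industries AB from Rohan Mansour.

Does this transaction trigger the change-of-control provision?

The purchase adds only to Amelia's holdings (Rohan's stake shrinks), so Amelia is the only person who could newly come to control Corven.
Amelia holds 80% of Pellion, so Amelia controls Pellion.
Amelia holds 60% of Tessera, so Amelia controls Tessera.
Tessera and Amelia and Pellion together hold 40% + 40% + 19% = 99% of Corven, so Amelia controls Corven.
So Amelia already controls Corven before the transaction.
After the purchase, Amelia holds 10% of Redfern directly, and Rohan's stake falls to 78%.
Amelia controlled Corven already, so this is not a new person acquiring control; every other person's position is unchanged or reduced.
No new person acquires control, so the clause is not triggered.

No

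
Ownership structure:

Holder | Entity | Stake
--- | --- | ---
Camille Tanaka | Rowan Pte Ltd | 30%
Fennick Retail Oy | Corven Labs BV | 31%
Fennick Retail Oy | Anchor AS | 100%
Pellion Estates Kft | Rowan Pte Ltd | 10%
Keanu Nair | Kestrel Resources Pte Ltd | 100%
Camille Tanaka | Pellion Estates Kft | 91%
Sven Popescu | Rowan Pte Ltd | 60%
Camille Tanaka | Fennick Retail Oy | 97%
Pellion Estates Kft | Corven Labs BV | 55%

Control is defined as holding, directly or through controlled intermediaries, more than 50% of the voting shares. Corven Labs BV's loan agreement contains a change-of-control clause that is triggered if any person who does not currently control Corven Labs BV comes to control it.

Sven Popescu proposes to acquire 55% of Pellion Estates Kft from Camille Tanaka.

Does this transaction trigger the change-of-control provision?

The purchase adds only to Sven's holdings (Camille's stake shrinks), so Sven is the only person who could newly come to control Corven.
Sven holds 60% of Rowan, so Sven controls Rowan.
Neither Sven nor any entity Sven controls holds any voting interest in Corven.
So before the transaction, Sven does not control Corven.
After the purchase, Sven holds 55% of Pellion directly, and Camille's stake falls to 36%.
Sven holds 55% of Pellion, so Sven controls Pellion.
Pellion holds 55% of Corven, so Sven controls Corven.
Sven did not control Corven before and does after, so the clause is triggered.

Yes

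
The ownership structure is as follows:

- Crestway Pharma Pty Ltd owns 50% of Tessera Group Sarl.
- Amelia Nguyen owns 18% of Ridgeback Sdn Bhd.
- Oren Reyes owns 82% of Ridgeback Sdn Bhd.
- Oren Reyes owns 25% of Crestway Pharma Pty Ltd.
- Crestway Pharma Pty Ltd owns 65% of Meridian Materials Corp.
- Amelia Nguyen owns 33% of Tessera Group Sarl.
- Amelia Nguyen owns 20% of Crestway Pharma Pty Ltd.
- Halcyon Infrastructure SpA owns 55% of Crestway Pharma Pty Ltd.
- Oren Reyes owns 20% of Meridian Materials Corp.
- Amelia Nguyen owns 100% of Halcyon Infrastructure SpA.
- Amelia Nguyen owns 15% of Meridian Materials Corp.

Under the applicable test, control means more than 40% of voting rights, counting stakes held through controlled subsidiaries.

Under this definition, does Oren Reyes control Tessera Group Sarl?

Oren holds 82% of Ridgeback, so Oren controls Ridgeback.
Neither Oren nor any entity Oren controls holds any voting interest in Tessera.
So Oren does not control Tessera.

No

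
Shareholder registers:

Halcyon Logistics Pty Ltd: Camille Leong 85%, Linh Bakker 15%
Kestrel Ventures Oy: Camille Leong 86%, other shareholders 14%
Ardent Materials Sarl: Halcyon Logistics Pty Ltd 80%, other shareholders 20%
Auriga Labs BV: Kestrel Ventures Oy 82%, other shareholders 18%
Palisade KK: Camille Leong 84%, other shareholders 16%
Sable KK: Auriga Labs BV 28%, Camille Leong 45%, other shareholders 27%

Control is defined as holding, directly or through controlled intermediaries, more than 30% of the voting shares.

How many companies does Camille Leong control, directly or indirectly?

Camille holds 85% of Halcyon, so Camille controls Halcyon.
Camille holds 86% of Kestrel, so Camille controls Kestrel.
Halcyon holds 80% of Ardent, so Camille controls Ardent.
Kestrel holds 82% of Auriga, so Camille controls Auriga.
Camille holds 84% of Palisade, so Camille controls Palisade.
Auriga and Camille together hold 28% + 45% = 73% of Sable, so Camille controls Sable.
Camille controls 6 companies.

6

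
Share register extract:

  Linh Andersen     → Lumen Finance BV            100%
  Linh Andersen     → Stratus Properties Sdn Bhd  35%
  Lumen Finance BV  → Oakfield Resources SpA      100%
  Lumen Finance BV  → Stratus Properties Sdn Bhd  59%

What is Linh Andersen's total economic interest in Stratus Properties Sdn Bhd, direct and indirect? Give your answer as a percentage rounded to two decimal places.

Linh reaches Stratus along 2 paths.
Direct stake: 35% = 35%.
Via Lumen: 100% × 59% = 59%.
Total: 35% + 59% = 94%.
Rounded: 94.00%.

94.00%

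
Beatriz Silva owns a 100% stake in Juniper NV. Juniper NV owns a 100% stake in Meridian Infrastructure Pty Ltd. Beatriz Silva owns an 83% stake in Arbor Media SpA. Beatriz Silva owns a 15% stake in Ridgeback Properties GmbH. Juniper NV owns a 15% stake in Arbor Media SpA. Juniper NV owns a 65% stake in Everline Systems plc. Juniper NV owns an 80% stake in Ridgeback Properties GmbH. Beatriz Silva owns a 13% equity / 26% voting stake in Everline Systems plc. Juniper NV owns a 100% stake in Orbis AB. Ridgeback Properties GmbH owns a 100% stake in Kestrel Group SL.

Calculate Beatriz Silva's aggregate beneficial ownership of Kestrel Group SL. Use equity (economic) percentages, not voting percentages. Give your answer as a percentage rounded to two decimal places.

95.00%

Beatriz reaches Kestrel along 2 paths.
Via Ridgeback: 15% × 100% = 15%.
Via Juniper → Ridgeback: 100% × 80% × 100% = 80%.
Total: 15% + 80% = 95%.
Rounded: 95.00%.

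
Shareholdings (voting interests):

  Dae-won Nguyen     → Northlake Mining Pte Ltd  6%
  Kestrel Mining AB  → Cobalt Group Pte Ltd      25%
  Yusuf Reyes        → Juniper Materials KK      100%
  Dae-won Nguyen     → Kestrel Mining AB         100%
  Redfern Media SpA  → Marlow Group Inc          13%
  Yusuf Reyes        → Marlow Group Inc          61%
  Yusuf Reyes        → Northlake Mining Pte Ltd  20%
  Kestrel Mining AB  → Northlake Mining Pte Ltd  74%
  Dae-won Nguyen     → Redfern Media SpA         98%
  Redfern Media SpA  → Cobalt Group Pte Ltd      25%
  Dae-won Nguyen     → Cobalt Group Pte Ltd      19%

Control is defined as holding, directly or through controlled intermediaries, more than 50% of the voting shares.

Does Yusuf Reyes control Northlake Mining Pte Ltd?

No

Yusuf holds 61% of Marlow, so Yusuf controls Marlow.
Yusuf holds 100% of Juniper, so Yusuf controls Juniper.
In Northlake, Yusuf's side holds only 20%, not > 50%.
So Yusuf does not control Northlake.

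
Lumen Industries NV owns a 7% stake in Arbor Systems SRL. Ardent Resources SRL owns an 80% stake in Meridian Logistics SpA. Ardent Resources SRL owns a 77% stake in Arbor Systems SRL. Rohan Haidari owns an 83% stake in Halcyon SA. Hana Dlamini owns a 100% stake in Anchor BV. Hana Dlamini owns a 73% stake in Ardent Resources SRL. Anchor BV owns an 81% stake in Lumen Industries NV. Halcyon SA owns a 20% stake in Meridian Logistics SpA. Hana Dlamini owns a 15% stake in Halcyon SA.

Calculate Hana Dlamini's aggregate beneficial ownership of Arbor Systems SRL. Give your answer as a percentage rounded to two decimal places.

Hana reaches Arbor along 2 paths.
Via Ardent: 73% × 77% = 56.21%.
Via Anchor → Lumen: 100% × 81% × 7% = 5.67%.
Total: 56.21% + 5.67% = 61.88%.

61.88%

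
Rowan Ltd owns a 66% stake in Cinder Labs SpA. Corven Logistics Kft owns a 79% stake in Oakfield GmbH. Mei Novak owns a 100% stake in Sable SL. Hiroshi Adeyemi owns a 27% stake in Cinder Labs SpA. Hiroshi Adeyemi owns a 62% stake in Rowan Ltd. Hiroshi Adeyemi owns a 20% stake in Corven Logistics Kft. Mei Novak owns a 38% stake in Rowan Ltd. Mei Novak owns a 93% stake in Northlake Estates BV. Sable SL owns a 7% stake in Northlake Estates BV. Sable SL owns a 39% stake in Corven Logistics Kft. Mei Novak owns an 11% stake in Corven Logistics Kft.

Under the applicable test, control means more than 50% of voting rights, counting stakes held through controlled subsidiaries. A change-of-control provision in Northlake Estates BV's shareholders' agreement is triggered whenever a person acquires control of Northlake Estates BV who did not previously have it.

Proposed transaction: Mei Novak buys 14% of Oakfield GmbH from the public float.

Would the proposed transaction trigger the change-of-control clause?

The purchase changes only Mei's holdings, so Mei is the only person who could newly come to control Northlake.
Mei holds 100% of Sable, so Mei controls Sable.
Sable and Mei together hold 7% + 93% = 100% of Northlake, so Mei controls Northlake.
So Mei already controls Northlake before the transaction.
After the purchase, Mei holds 14% of Oakfield directly.
Mei controlled Northlake already, so this is not a new person acquiring control; every other person's position is unchanged or reduced.
No new person acquires control, so the clause is not triggered.

No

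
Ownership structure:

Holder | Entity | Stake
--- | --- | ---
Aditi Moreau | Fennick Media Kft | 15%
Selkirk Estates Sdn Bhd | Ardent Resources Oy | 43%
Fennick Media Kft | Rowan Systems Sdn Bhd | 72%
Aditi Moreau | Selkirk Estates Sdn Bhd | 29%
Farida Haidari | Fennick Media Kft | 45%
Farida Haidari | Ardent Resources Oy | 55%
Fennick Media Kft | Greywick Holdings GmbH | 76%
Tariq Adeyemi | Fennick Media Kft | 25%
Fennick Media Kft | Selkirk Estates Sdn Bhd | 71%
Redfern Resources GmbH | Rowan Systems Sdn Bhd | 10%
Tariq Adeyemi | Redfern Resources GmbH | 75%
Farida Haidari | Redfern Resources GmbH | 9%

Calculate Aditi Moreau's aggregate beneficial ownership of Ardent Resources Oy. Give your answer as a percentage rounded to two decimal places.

17.05%

Aditi reaches Ardent along 2 paths.
Via Selkirk: 29% × 43% = 12.47%.
Via Fennick → Selkirk: 15% × 71% × 43% = 4.5795%.
Total: 12.47% + 4.5795% = 17.0495%.
Rounded: 17.05%.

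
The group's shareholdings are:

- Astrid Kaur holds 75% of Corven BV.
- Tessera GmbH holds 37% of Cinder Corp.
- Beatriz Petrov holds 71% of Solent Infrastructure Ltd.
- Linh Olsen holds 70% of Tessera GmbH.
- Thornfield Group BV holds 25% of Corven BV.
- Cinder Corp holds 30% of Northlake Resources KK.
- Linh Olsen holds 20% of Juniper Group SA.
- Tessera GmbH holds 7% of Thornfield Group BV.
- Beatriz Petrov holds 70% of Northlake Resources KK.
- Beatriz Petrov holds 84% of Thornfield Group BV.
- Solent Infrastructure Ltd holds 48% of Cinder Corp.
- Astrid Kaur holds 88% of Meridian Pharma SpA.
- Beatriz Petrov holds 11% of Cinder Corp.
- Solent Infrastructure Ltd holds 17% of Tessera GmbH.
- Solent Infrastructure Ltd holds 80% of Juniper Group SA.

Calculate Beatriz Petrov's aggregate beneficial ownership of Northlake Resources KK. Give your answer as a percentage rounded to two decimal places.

Beatriz reaches Northlake along 4 paths.
Direct stake: 70% = 70%.
Via Cinder: 11% × 30% = 3.3%.
Via Solent → Tessera → Cinder: 71% × 17% × 37% × 30% = 1.33977%.
Via Solent → Cinder: 71% × 48% × 30% = 10.224%.
Total: 70% + 3.3% + 1.33977% + 10.224% = 84.86377%.
Rounded: 84.86%.

84.86%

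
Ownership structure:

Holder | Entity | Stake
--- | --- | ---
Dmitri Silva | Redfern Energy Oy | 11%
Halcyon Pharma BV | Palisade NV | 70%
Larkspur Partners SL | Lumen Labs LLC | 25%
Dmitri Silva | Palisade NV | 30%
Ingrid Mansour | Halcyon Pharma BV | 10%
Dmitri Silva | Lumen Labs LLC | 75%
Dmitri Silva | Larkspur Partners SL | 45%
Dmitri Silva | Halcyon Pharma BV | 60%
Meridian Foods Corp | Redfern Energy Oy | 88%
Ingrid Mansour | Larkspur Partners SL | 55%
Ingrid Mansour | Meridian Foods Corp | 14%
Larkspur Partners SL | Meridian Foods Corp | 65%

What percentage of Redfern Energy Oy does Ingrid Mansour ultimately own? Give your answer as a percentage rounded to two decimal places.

Ingrid reaches Redfern along 2 paths.
Via Larkspur → Meridian: 55% × 65% × 88% = 31.46%.
Via Meridian: 14% × 88% = 12.32%.
Total: 31.46% + 12.32% = 43.78%.

43.78%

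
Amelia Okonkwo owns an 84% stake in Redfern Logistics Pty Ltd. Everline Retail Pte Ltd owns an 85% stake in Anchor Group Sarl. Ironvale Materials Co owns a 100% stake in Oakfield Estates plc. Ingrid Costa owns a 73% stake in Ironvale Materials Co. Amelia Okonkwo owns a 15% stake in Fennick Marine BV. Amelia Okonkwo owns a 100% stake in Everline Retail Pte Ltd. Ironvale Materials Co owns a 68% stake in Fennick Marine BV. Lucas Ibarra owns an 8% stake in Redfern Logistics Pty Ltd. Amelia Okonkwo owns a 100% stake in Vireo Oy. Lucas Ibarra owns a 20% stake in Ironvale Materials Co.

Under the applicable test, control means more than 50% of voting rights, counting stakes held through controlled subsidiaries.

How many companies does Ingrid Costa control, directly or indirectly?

3

Ingrid holds 73% of Ironvale, so Ingrid controls Ironvale.
Ironvale holds 68% of Fennick, so Ingrid controls Fennick.
Ironvale holds 100% of Oakfield, so Ingrid controls Oakfield.
No other company's threshold is met.
Ingrid controls 3 companies.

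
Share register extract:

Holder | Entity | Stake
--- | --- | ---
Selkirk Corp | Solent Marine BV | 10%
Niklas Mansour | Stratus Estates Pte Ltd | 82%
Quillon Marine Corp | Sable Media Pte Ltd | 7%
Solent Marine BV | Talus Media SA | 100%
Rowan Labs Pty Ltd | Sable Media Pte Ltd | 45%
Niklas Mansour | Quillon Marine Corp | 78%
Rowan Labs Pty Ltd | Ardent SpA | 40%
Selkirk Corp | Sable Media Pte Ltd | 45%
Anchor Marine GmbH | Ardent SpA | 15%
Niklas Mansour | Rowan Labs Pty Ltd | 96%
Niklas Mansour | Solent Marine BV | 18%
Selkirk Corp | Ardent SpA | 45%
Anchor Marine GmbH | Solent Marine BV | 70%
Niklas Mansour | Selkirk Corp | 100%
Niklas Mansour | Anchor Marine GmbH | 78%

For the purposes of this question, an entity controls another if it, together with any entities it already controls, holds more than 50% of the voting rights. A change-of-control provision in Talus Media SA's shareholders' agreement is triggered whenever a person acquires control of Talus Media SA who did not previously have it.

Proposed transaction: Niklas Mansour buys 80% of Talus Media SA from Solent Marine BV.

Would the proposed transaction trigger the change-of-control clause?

The purchase adds only to Niklas's holdings (Solent's stake shrinks), so Niklas is the only person who could newly come to control Talus.
Niklas holds 100% of Selkirk, so Niklas controls Selkirk.
Niklas holds 78% of Anchor, so Niklas controls Anchor.
Niklas and Selkirk and Anchor together hold 18% + 10% + 70% = 98% of Solent, so Niklas controls Solent.
Solent holds 100% of Talus, so Niklas controls Talus.
So Niklas already controls Talus before the transaction.
After the purchase, Niklas holds 80% of Talus directly, and Solent's stake falls to 20%.
Niklas controlled Talus already, so this is not a new person acquiring control; every other person's position is unchanged or reduced.
No new person acquires control, so the clause is not triggered.

No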